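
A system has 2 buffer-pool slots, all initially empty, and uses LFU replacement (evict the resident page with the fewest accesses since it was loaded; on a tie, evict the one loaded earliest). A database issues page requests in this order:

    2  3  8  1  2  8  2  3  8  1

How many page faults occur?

9

2 → fault, frames [2]
3 → fault, frames [2, 3]
8 → fault, evict 2, frames [3, 8]
1 → fault, evict 3, frames [8, 1]
2 → fault, evict 8, frames [1, 2]
8 → fault, evict 1, frames [2, 8]
2 → hit
3 → fault, evict 8, frames [2, 3]
8 → fault, evict 3, frames [2, 8]
1 → fault, evict 8, frames [2, 1]
Page faults: 9.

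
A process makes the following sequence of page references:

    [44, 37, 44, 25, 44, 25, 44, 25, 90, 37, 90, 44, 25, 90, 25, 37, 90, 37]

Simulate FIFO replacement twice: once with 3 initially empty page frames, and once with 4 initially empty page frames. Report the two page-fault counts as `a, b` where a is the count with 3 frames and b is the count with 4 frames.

6, 4

3 frames: F F . F . . . . F . . F . . . F . . → 6 faults.
4 frames: F F . F . . . . F . . . . . . . . . → 4 faults.
4 < 6: adding a frame reduced faults, as is typical.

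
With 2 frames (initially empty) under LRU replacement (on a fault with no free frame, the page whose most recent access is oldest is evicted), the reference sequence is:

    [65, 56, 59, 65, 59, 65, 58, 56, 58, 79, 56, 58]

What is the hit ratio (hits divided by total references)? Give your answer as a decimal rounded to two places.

65 → fault, frames (65)
56 → fault, frames (65 56)
59 → fault, evict 65, frames (56 59)
65 → fault, evict 56, frames (59 65)
59 → hit
65 → hit
58 → fault, evict 59, frames (65 58)
56 → fault, evict 65, frames (58 56)
58 → hit
79 → fault, evict 56, frames (58 79)
56 → fault, evict 58, frames (79 56)
58 → fault, evict 79, frames (56 58)
Hits: 3 of 12 references → 3/12 = 0.2500.

0.25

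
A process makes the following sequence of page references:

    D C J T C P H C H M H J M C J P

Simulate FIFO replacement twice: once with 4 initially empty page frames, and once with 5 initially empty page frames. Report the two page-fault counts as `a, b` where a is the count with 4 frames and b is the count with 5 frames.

10, 9

4 frames: F F F F . F F F . F . F . . . F → 10 faults.
5 frames: F F F F . F F . . F . . . F F . → 9 faults.
9 < 10: adding a frame reduced faults, as is typical.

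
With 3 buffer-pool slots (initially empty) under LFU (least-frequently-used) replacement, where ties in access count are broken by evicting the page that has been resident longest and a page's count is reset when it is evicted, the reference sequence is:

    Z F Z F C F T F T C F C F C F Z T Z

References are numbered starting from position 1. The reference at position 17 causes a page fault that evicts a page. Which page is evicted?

pos 1: Z: fault, frames [Z]
pos 2: F: fault, frames [Z, F]
pos 3: Z: hit
pos 4: F: hit
pos 5: C: fault, frames [Z, F, C]
pos 6: F: hit
pos 7: T: fault, evict C, frames [Z, F, T]
pos 8: F: hit
pos 9: T: hit
pos 10: C: fault, evict Z, frames [F, T, C]
pos 11: F: hit
pos 12: C: hit
pos 13: F: hit
pos 14: C: hit
pos 15: F: hit
pos 16: Z: fault, evict T, frames [F, C, Z]
pos 17: T: fault, evict Z, frames [F, C, T]
At position 17, page Z is evicted.

Z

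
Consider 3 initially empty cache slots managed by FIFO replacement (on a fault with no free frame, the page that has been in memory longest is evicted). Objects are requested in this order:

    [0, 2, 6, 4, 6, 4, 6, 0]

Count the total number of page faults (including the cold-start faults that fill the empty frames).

0 → fault, frames [0]
2 → fault, frames [0, 2]
6 → fault, frames [0, 2, 6]
4 → fault, evict 0, frames [2, 6, 4]
6 → hit
4 → hit
6 → hit
0 → fault, evict 2, frames [6, 4, 0]
Page faults: 5.

5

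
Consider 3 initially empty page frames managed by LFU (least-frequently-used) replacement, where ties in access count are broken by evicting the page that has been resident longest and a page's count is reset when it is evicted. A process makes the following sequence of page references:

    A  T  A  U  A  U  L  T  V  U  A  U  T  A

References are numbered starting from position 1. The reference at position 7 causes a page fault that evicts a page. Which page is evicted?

pos 1: A: miss, frames (A)
pos 2: T: miss, frames (A T)
pos 3: A: hit
pos 4: U: miss, frames (A T U)
pos 5: A: hit
pos 6: U: hit
pos 7: L: miss, evict T, frames (A U L)
At position 7, page T is evicted.

T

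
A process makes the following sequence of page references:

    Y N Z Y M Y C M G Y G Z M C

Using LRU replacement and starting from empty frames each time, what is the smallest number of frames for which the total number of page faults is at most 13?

f=1: 14 faults
f=2: 12 faults
f=3: 10 faults
f=4: 8 faults
f=5: 6 faults
f=6: 6 faults
Smallest f with faults ≤ 13 is 2.

2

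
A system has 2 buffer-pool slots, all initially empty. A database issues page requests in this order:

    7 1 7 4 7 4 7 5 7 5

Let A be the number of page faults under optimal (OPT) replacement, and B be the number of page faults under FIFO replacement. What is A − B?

Under OPT: F F . F . . . F . . → 4 faults.
Under FIFO: F F . F F . . F . . → 5 faults.
A − B = 4 − 5 = -1.

-1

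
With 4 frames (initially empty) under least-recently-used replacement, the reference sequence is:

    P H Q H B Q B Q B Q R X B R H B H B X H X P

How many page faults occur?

8

P -> miss, frames {P}
H -> miss, frames {P,H}
Q -> miss, frames {P,H,Q}
H -> hit
B -> miss, frames {P,Q,H,B}
Q -> hit
B -> hit
Q -> hit
B -> hit
Q -> hit
R -> miss, evict P, frames {H,B,Q,R}
X -> miss, evict H, frames {B,Q,R,X}
B -> hit
R -> hit
H -> miss, evict Q, frames {X,B,R,H}
B -> hit
H -> hit
B -> hit
X -> hit
H -> hit
X -> hit
P -> miss, evict R, frames {B,H,X,P}
Page faults: 8.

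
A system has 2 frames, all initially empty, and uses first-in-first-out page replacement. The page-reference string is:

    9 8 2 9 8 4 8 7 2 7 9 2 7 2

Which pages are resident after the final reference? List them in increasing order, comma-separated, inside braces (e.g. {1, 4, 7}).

{2, 7}

9: fault, frames [9]
8: fault, frames [9, 8]
2: fault, evict 9, frames [8, 2]
9: fault, evict 8, frames [2, 9]
8: fault, evict 2, frames [9, 8]
4: fault, evict 9, frames [8, 4]
8: hit
7: fault, evict 8, frames [4, 7]
2: fault, evict 4, frames [7, 2]
7: hit
9: fault, evict 7, frames [2, 9]
2: hit
7: fault, evict 2, frames [9, 7]
2: fault, evict 9, frames [7, 2]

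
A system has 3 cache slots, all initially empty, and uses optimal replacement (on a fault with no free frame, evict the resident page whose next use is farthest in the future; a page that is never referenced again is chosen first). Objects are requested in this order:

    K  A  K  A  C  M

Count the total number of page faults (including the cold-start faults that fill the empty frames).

K → miss, frames {K}
A → miss, frames {K,A}
K → hit
A → hit
C → miss, frames {K,A,C}
M → miss, evict C, frames {K,A,M}
Page faults: 4.

4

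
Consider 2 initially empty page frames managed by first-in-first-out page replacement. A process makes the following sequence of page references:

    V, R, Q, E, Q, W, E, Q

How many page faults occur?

6

V -> fault, frames [V]
R -> fault, frames [V, R]
Q -> fault, evict V, frames [R, Q]
E -> fault, evict R, frames [Q, E]
Q -> hit
W -> fault, evict Q, frames [E, W]
E -> hit
Q -> fault, evict E, frames [W, Q]
Page faults: 6.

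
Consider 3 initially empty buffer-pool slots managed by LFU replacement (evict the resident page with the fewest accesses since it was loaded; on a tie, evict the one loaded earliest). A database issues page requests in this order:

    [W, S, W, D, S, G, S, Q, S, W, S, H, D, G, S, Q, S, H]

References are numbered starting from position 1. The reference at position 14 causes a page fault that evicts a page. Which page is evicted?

D

pos 1: W -> miss, frames {W}
pos 2: S -> miss, frames {W,S}
pos 3: W -> hit
pos 4: D -> miss, frames {W,S,D}
pos 5: S -> hit
pos 6: G -> miss, evict D, frames {W,S,G}
pos 7: S -> hit
pos 8: Q -> miss, evict G, frames {W,S,Q}
pos 9: S -> hit
pos 10: W -> hit
pos 11: S -> hit
pos 12: H -> miss, evict Q, frames {W,S,H}
pos 13: D -> miss, evict H, frames {W,S,D}
pos 14: G -> miss, evict D, frames {W,S,G}
At position 14, page D is evicted.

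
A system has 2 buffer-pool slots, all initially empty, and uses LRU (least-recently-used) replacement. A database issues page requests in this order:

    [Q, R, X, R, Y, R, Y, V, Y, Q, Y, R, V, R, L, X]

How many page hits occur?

Q: fault, frames {Q}
R: fault, frames {Q,R}
X: fault, evict Q, frames {R,X}
R: hit
Y: fault, evict X, frames {R,Y}
R: hit
Y: hit
V: fault, evict R, frames {Y,V}
Y: hit
Q: fault, evict V, frames {Y,Q}
Y: hit
R: fault, evict Q, frames {Y,R}
V: fault, evict Y, frames {R,V}
R: hit
L: fault, evict V, frames {R,L}
X: fault, evict R, frames {L,X}
Hits: 6.

6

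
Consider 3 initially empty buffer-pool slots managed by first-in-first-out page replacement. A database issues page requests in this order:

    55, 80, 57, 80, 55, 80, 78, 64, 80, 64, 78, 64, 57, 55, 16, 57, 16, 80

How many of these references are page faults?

55 → miss, frames [55]
80 → miss, frames [55, 80]
57 → miss, frames [55, 80, 57]
80 → hit
55 → hit
80 → hit
78 → miss, evict 55, frames [80, 57, 78]
64 → miss, evict 80, frames [57, 78, 64]
80 → miss, evict 57, frames [78, 64, 80]
64 → hit
78 → hit
64 → hit
57 → miss, evict 78, frames [64, 80, 57]
55 → miss, evict 64, frames [80, 57, 55]
16 → miss, evict 80, frames [57, 55, 16]
57 → hit
16 → hit
80 → miss, evict 57, frames [55, 16, 80]
Page faults: 10.

10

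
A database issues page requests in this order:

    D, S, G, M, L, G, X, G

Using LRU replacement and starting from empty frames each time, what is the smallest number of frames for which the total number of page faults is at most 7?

2

f=1: 8 faults
f=2: 7 faults
f=3: 6 faults
f=4: 6 faults
f=5: 6 faults
f=6: 6 faults
Smallest f with faults ≤ 7 is 2.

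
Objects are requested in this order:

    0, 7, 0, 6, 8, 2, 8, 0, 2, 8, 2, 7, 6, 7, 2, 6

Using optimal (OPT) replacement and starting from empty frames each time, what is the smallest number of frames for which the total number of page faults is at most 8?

f=1: 16 faults
f=2: 10 faults
f=3: 7 faults
f=4: 6 faults
f=5: 5 faults
Smallest f with faults ≤ 8 is 3.

3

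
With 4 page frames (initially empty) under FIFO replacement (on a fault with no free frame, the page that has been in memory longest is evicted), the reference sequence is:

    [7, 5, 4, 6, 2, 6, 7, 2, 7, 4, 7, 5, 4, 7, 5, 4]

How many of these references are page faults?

7: fault, frames {7}
5: fault, frames {7,5}
4: fault, frames {7,5,4}
6: fault, frames {7,5,4,6}
2: fault, evict 7, frames {5,4,6,2}
6: hit
7: fault, evict 5, frames {4,6,2,7}
2: hit
7: hit
4: hit
7: hit
5: fault, evict 4, frames {6,2,7,5}
4: fault, evict 6, frames {2,7,5,4}
7: hit
5: hit
4: hit
Page faults: 8.

8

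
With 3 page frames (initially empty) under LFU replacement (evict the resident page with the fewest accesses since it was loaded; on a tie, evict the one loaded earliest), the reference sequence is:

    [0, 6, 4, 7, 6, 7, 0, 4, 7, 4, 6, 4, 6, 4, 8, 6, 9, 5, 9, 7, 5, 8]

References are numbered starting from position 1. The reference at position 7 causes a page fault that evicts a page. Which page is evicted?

pos 1: 0 -> fault, frames [0]
pos 2: 6 -> fault, frames [0, 6]
pos 3: 4 -> fault, frames [0, 6, 4]
pos 4: 7 -> fault, evict 0, frames [6, 4, 7]
pos 5: 6 -> hit
pos 6: 7 -> hit
pos 7: 0 -> fault, evict 4, frames [6, 7, 0]
At position 7, page 4 is evicted.

4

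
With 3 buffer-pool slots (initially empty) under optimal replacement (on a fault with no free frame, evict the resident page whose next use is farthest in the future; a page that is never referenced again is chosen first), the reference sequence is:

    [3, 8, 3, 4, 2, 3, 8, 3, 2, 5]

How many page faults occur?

3 -> fault, frames {3}
8 -> fault, frames {3,8}
3 -> hit
4 -> fault, frames {3,8,4}
2 -> fault, evict 4, frames {3,8,2}
3 -> hit
8 -> hit
3 -> hit
2 -> hit
5 -> fault, evict 2, frames {3,8,5}
Page faults: 5.

5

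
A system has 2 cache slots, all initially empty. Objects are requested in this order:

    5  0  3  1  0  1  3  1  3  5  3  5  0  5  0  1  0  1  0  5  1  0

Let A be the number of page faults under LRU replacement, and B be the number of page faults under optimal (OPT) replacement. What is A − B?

Under LRU: F F F F F . F . . F . . F . . F . . . F F F → 12 faults.
Under OPT: F F F F . . F . . F . . F . . F . . . F . F → 10 faults.
A − B = 12 − 10 = 2.

2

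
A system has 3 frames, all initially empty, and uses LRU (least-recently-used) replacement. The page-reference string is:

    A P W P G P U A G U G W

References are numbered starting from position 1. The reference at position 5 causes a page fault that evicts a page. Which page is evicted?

pos 1: A → fault, frames [A]
pos 2: P → fault, frames [A, P]
pos 3: W → fault, frames [A, P, W]
pos 4: P → hit
pos 5: G → fault, evict A, frames [W, P, G]
At position 5, page A is evicted.

A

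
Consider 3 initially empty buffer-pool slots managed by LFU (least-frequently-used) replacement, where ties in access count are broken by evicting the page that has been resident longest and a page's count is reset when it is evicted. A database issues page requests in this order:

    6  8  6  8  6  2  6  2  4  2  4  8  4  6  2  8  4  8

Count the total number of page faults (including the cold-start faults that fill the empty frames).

6 -> fault, frames [6]
8 -> fault, frames [6, 8]
6 -> hit
8 -> hit
6 -> hit
2 -> fault, frames [6, 8, 2]
6 -> hit
2 -> hit
4 -> fault, evict 8, frames [6, 2, 4]
2 -> hit
4 -> hit
8 -> fault, evict 4, frames [6, 2, 8]
4 -> fault, evict 8, frames [6, 2, 4]
6 -> hit
2 -> hit
8 -> fault, evict 4, frames [6, 2, 8]
4 -> fault, evict 8, frames [6, 2, 4]
8 -> fault, evict 4, frames [6, 2, 8]
Page faults: 9.

9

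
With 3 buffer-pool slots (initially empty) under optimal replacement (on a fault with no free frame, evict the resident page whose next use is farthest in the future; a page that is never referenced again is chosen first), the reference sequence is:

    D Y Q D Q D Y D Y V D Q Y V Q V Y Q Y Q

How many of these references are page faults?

5

D -> fault, frames {D}
Y -> fault, frames {D,Y}
Q -> fault, frames {D,Y,Q}
D -> hit
Q -> hit
D -> hit
Y -> hit
D -> hit
Y -> hit
V -> fault, evict Y, frames {D,Q,V}
D -> hit
Q -> hit
Y -> fault, evict D, frames {Q,V,Y}
V -> hit
Q -> hit
V -> hit
Y -> hit
Q -> hit
Y -> hit
Q -> hit
Page faults: 5.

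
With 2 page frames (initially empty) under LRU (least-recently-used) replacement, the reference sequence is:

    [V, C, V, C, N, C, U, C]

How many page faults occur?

V: miss, frames {V}
C: miss, frames {V,C}
V: hit
C: hit
N: miss, evict V, frames {C,N}
C: hit
U: miss, evict N, frames {C,U}
C: hit
Page faults: 4.

4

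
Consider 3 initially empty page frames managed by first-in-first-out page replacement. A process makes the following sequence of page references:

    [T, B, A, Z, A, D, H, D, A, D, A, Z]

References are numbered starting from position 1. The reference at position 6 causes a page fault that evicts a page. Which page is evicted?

B

pos 1: T → miss, frames (T)
pos 2: B → miss, frames (T B)
pos 3: A → miss, frames (T B A)
pos 4: Z → miss, evict T, frames (B A Z)
pos 5: A → hit
pos 6: D → miss, evict B, frames (A Z D)
At position 6, page B is evicted.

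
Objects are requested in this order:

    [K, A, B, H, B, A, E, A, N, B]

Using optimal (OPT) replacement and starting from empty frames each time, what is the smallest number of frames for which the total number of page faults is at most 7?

f=1: 10 faults
f=2: 8 faults
f=3: 6 faults
f=4: 6 faults
f=5: 6 faults
f=6: 6 faults
Smallest f with faults ≤ 7 is 3.

3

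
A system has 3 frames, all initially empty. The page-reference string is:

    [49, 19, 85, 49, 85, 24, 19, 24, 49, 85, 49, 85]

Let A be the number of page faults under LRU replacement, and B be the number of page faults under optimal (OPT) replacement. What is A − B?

Under LRU: F F F . . F F . F F . . → 7 faults.
Under OPT: F F F . . F . . . F . . → 5 faults.
A − B = 7 − 5 = 2.

2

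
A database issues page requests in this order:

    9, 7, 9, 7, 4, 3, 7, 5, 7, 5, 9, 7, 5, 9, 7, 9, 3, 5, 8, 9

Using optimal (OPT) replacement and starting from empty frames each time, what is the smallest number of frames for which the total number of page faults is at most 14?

2

f=1: 20 faults
f=2: 11 faults
f=3: 7 faults
f=4: 6 faults
f=5: 6 faults
f=6: 6 faults
Smallest f with faults ≤ 14 is 2.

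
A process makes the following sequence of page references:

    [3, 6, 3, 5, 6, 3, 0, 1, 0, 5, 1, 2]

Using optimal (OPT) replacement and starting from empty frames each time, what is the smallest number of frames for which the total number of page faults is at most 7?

3

f=1: 12 faults
f=2: 8 faults
f=3: 6 faults
f=4: 6 faults
f=5: 6 faults
f=6: 6 faults
Smallest f with faults ≤ 7 is 3.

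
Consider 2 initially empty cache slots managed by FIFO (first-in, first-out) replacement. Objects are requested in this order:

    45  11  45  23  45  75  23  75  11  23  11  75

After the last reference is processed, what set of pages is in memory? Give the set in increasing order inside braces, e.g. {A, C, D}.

{11, 75}

45 → miss, frames {45}
11 → miss, frames {45,11}
45 → hit
23 → miss, evict 45, frames {11,23}
45 → miss, evict 11, frames {23,45}
75 → miss, evict 23, frames {45,75}
23 → miss, evict 45, frames {75,23}
75 → hit
11 → miss, evict 75, frames {23,11}
23 → hit
11 → hit
75 → miss, evict 23, frames {11,75}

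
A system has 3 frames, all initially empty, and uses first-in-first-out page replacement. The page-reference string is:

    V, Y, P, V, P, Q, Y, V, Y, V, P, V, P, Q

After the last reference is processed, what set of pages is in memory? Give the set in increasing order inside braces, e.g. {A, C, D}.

{P, Q, Y}

V → fault, frames {V}
Y → fault, frames {V,Y}
P → fault, frames {V,Y,P}
V → hit
P → hit
Q → fault, evict V, frames {Y,P,Q}
Y → hit
V → fault, evict Y, frames {P,Q,V}
Y → fault, evict P, frames {Q,V,Y}
V → hit
P → fault, evict Q, frames {V,Y,P}
V → hit
P → hit
Q → fault, evict V, frames {Y,P,Q}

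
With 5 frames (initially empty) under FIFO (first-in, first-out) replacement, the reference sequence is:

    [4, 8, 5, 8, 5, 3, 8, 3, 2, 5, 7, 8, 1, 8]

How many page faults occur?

8

4: fault, frames [4]
8: fault, frames [4, 8]
5: fault, frames [4, 8, 5]
8: hit
5: hit
3: fault, frames [4, 8, 5, 3]
8: hit
3: hit
2: fault, frames [4, 8, 5, 3, 2]
5: hit
7: fault, evict 4, frames [8, 5, 3, 2, 7]
8: hit
1: fault, evict 8, frames [5, 3, 2, 7, 1]
8: fault, evict 5, frames [3, 2, 7, 1, 8]
Page faults: 8.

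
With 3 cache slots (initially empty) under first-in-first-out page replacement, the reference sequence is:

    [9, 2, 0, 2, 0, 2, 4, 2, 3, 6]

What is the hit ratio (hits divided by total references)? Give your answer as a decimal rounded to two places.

0.40

9: miss, frames [9]
2: miss, frames [9, 2]
0: miss, frames [9, 2, 0]
2: hit
0: hit
2: hit
4: miss, evict 9, frames [2, 0, 4]
2: hit
3: miss, evict 2, frames [0, 4, 3]
6: miss, evict 0, frames [4, 3, 6]
Hits: 4 of 10 references → 4/10 = 0.4000.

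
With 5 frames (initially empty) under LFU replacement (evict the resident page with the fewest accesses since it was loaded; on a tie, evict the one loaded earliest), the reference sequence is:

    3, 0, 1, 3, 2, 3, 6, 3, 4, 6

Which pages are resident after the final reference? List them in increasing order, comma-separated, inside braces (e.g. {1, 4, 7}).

{1, 2, 3, 4, 6}

3: fault, frames [3]
0: fault, frames [3, 0]
1: fault, frames [3, 0, 1]
3: hit
2: fault, frames [3, 0, 1, 2]
3: hit
6: fault, frames [3, 0, 1, 2, 6]
3: hit
4: fault, evict 0, frames [3, 1, 2, 6, 4]
6: hit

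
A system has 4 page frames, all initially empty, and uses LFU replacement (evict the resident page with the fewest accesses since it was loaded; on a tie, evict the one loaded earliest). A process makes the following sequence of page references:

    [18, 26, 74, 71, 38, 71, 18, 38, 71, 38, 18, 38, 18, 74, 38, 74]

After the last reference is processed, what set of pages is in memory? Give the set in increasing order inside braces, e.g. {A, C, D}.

{18, 38, 71, 74}

18: fault, frames {18}
26: fault, frames {18,26}
74: fault, frames {18,26,74}
71: fault, frames {18,26,74,71}
38: fault, evict 18, frames {26,74,71,38}
71: hit
18: fault, evict 26, frames {74,71,38,18}
38: hit
71: hit
38: hit
18: hit
38: hit
18: hit
74: hit
38: hit
74: hit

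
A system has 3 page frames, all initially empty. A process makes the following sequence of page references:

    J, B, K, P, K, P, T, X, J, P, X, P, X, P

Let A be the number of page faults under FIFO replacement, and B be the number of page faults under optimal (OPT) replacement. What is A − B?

Under FIFO: F F F F . . F F F F . . . . → 8 faults.
Under OPT: F F F F . . F F . . . . . . → 6 faults.
A − B = 8 − 6 = 2.

2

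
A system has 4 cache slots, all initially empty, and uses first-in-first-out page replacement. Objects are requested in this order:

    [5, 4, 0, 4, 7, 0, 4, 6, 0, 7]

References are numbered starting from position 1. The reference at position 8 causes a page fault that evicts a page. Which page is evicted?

pos 1: 5 -> fault, frames (5)
pos 2: 4 -> fault, frames (5 4)
pos 3: 0 -> fault, frames (5 4 0)
pos 4: 4 -> hit
pos 5: 7 -> fault, frames (5 4 0 7)
pos 6: 0 -> hit
pos 7: 4 -> hit
pos 8: 6 -> fault, evict 5, frames (4 0 7 6)
At position 8, page 5 is evicted.

5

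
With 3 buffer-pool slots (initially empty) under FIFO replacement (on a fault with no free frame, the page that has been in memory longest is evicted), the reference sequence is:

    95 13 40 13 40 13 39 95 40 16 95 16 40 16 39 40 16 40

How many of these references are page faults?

8

95 -> fault, frames (95)
13 -> fault, frames (95 13)
40 -> fault, frames (95 13 40)
13 -> hit
40 -> hit
13 -> hit
39 -> fault, evict 95, frames (13 40 39)
95 -> fault, evict 13, frames (40 39 95)
40 -> hit
16 -> fault, evict 40, frames (39 95 16)
95 -> hit
16 -> hit
40 -> fault, evict 39, frames (95 16 40)
16 -> hit
39 -> fault, evict 95, frames (16 40 39)
40 -> hit
16 -> hit
40 -> hit
Page faults: 8.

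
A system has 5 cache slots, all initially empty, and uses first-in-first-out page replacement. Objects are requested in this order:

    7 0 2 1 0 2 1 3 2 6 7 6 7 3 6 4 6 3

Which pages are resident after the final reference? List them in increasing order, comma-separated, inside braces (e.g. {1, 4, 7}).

7 → miss, frames {7}
0 → miss, frames {7,0}
2 → miss, frames {7,0,2}
1 → miss, frames {7,0,2,1}
0 → hit
2 → hit
1 → hit
3 → miss, frames {7,0,2,1,3}
2 → hit
6 → miss, evict 7, frames {0,2,1,3,6}
7 → miss, evict 0, frames {2,1,3,6,7}
6 → hit
7 → hit
3 → hit
6 → hit
4 → miss, evict 2, frames {1,3,6,7,4}
6 → hit
3 → hit

{1, 3, 4, 6, 7}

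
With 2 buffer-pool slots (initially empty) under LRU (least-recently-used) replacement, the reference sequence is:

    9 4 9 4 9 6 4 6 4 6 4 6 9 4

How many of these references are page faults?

6

9 → fault, frames {9}
4 → fault, frames {9,4}
9 → hit
4 → hit
9 → hit
6 → fault, evict 4, frames {9,6}
4 → fault, evict 9, frames {6,4}
6 → hit
4 → hit
6 → hit
4 → hit
6 → hit
9 → fault, evict 4, frames {6,9}
4 → fault, evict 6, frames {9,4}
Page faults: 6.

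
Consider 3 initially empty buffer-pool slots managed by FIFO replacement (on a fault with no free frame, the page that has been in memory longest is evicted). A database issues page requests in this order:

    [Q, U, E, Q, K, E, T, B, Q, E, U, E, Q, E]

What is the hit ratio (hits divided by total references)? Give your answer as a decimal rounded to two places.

Q: miss, frames (Q)
U: miss, frames (Q U)
E: miss, frames (Q U E)
Q: hit
K: miss, evict Q, frames (U E K)
E: hit
T: miss, evict U, frames (E K T)
B: miss, evict E, frames (K T B)
Q: miss, evict K, frames (T B Q)
E: miss, evict T, frames (B Q E)
U: miss, evict B, frames (Q E U)
E: hit
Q: hit
E: hit
Hits: 5 of 14 references → 5/14 = 0.3571.

0.36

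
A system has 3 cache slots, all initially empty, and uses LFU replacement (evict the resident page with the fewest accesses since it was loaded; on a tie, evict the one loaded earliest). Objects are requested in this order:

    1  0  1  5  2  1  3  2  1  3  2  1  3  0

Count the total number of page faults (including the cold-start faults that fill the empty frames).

1: fault, frames (1)
0: fault, frames (1 0)
1: hit
5: fault, frames (1 0 5)
2: fault, evict 0, frames (1 5 2)
1: hit
3: fault, evict 5, frames (1 2 3)
2: hit
1: hit
3: hit
2: hit
1: hit
3: hit
0: fault, evict 2, frames (1 3 0)
Page faults: 6.

6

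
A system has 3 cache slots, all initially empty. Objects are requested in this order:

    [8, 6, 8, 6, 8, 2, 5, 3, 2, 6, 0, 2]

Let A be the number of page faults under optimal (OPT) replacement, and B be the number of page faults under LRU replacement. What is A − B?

Under OPT: F F . . . F F F . . F . → 6 faults.
Under LRU: F F . . . F F F . F F . → 7 faults.
A − B = 6 − 7 = -1.

-1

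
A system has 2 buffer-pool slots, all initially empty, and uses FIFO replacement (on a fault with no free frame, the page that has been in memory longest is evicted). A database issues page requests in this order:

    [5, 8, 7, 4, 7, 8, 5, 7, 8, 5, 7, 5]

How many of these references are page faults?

10

5 → fault, frames (5)
8 → fault, frames (5 8)
7 → fault, evict 5, frames (8 7)
4 → fault, evict 8, frames (7 4)
7 → hit
8 → fault, evict 7, frames (4 8)
5 → fault, evict 4, frames (8 5)
7 → fault, evict 8, frames (5 7)
8 → fault, evict 5, frames (7 8)
5 → fault, evict 7, frames (8 5)
7 → fault, evict 8, frames (5 7)
5 → hit
Page faults: 10.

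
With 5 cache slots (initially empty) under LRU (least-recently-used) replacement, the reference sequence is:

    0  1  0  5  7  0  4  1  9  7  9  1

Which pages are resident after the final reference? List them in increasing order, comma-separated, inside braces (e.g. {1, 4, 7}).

{0, 1, 4, 7, 9}

0 → miss, frames {0}
1 → miss, frames {0,1}
0 → hit
5 → miss, frames {1,0,5}
7 → miss, frames {1,0,5,7}
0 → hit
4 → miss, frames {1,5,7,0,4}
1 → hit
9 → miss, evict 5, frames {7,0,4,1,9}
7 → hit
9 → hit
1 → hit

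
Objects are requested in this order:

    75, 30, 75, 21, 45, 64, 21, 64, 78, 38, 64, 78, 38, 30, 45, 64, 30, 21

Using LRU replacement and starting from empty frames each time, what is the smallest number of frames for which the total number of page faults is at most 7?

7

f=1: 18 faults
f=2: 16 faults
f=3: 11 faults
f=4: 11 faults
f=5: 10 faults
f=6: 8 faults
f=7: 7 faults
Smallest f with faults ≤ 7 is 7.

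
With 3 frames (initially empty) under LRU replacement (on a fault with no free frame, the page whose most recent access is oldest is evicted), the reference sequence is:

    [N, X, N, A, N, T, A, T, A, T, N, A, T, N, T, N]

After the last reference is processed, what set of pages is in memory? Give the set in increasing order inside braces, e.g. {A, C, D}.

{A, N, T}

N → miss, frames (N)
X → miss, frames (N X)
N → hit
A → miss, frames (X N A)
N → hit
T → miss, evict X, frames (A N T)
A → hit
T → hit
A → hit
T → hit
N → hit
A → hit
T → hit
N → hit
T → hit
N → hit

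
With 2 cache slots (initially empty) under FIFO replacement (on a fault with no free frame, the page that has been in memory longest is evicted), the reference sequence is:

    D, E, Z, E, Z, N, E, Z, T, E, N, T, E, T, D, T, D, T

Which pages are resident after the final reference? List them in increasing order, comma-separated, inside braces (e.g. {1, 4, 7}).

D → miss, frames (D)
E → miss, frames (D E)
Z → miss, evict D, frames (E Z)
E → hit
Z → hit
N → miss, evict E, frames (Z N)
E → miss, evict Z, frames (N E)
Z → miss, evict N, frames (E Z)
T → miss, evict E, frames (Z T)
E → miss, evict Z, frames (T E)
N → miss, evict T, frames (E N)
T → miss, evict E, frames (N T)
E → miss, evict N, frames (T E)
T → hit
D → miss, evict T, frames (E D)
T → miss, evict E, frames (D T)
D → hit
T → hit

{D, T}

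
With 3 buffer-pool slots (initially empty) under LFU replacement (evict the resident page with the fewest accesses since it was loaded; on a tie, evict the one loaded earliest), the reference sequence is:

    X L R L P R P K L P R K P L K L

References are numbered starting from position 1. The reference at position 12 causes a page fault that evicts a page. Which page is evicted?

L

pos 1: X -> miss, frames [X]
pos 2: L -> miss, frames [X, L]
pos 3: R -> miss, frames [X, L, R]
pos 4: L -> hit
pos 5: P -> miss, evict X, frames [L, R, P]
pos 6: R -> hit
pos 7: P -> hit
pos 8: K -> miss, evict L, frames [R, P, K]
pos 9: L -> miss, evict K, frames [R, P, L]
pos 10: P -> hit
pos 11: R -> hit
pos 12: K -> miss, evict L, frames [R, P, K]
At position 12, page L is evicted.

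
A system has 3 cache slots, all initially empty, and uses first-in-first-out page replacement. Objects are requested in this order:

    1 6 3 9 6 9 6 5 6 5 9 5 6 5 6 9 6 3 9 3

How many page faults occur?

8

1 → fault, frames (1)
6 → fault, frames (1 6)
3 → fault, frames (1 6 3)
9 → fault, evict 1, frames (6 3 9)
6 → hit
9 → hit
6 → hit
5 → fault, evict 6, frames (3 9 5)
6 → fault, evict 3, frames (9 5 6)
5 → hit
9 → hit
5 → hit
6 → hit
5 → hit
6 → hit
9 → hit
6 → hit
3 → fault, evict 9, frames (5 6 3)
9 → fault, evict 5, frames (6 3 9)
3 → hit
Page faults: 8.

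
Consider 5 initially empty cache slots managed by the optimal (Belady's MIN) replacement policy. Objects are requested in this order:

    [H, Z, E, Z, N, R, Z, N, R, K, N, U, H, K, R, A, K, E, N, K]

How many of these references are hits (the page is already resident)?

11

H: miss, frames (H)
Z: miss, frames (H Z)
E: miss, frames (H Z E)
Z: hit
N: miss, frames (H Z E N)
R: miss, frames (H Z E N R)
Z: hit
N: hit
R: hit
K: miss, evict Z, frames (H E N R K)
N: hit
U: miss, evict N, frames (H E R K U)
H: hit
K: hit
R: hit
A: miss, evict U, frames (H E R K A)
K: hit
E: hit
N: miss, evict A, frames (H E R K N)
K: hit
Hits: 11.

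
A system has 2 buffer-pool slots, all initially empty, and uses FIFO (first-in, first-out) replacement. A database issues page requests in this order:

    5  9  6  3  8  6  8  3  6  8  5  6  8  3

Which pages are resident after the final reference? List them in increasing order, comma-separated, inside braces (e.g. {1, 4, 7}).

{3, 8}

5 → fault, frames {5}
9 → fault, frames {5,9}
6 → fault, evict 5, frames {9,6}
3 → fault, evict 9, frames {6,3}
8 → fault, evict 6, frames {3,8}
6 → fault, evict 3, frames {8,6}
8 → hit
3 → fault, evict 8, frames {6,3}
6 → hit
8 → fault, evict 6, frames {3,8}
5 → fault, evict 3, frames {8,5}
6 → fault, evict 8, frames {5,6}
8 → fault, evict 5, frames {6,8}
3 → fault, evict 6, frames {8,3}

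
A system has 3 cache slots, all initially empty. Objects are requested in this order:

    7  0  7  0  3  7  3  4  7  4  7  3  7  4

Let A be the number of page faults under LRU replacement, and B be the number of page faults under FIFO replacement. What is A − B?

Under LRU: F F . . F . . F . . . . . . → 4 faults.
Under FIFO: F F . . F . . F F . . . . . → 5 faults.
A − B = 4 − 5 = -1.

-1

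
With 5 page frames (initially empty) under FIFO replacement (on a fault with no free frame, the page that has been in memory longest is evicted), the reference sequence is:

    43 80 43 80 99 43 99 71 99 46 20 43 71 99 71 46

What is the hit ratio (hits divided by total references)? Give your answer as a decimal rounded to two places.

0.56

43 → fault, frames [43]
80 → fault, frames [43, 80]
43 → hit
80 → hit
99 → fault, frames [43, 80, 99]
43 → hit
99 → hit
71 → fault, frames [43, 80, 99, 71]
99 → hit
46 → fault, frames [43, 80, 99, 71, 46]
20 → fault, evict 43, frames [80, 99, 71, 46, 20]
43 → fault, evict 80, frames [99, 71, 46, 20, 43]
71 → hit
99 → hit
71 → hit
46 → hit
Hits: 9 of 16 references → 9/16 = 0.5625.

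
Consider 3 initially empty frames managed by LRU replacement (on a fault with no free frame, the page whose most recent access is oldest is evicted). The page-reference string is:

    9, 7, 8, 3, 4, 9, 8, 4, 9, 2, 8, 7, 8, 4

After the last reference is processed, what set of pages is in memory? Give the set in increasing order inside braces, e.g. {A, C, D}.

9: miss, frames [9]
7: miss, frames [9, 7]
8: miss, frames [9, 7, 8]
3: miss, evict 9, frames [7, 8, 3]
4: miss, evict 7, frames [8, 3, 4]
9: miss, evict 8, frames [3, 4, 9]
8: miss, evict 3, frames [4, 9, 8]
4: hit
9: hit
2: miss, evict 8, frames [4, 9, 2]
8: miss, evict 4, frames [9, 2, 8]
7: miss, evict 9, frames [2, 8, 7]
8: hit
4: miss, evict 2, frames [7, 8, 4]

{4, 7, 8}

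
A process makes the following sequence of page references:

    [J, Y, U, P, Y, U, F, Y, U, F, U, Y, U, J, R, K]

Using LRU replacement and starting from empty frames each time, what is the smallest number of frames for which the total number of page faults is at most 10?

3

f=1: 16 faults
f=2: 14 faults
f=3: 8 faults
f=4: 8 faults
f=5: 7 faults
f=6: 7 faults
f=7: 7 faults
Smallest f with faults ≤ 10 is 3.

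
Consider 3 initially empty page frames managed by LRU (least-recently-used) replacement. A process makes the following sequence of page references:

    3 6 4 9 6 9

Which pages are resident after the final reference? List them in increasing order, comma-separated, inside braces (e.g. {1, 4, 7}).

3 → miss, frames (3)
6 → miss, frames (3 6)
4 → miss, frames (3 6 4)
9 → miss, evict 3, frames (6 4 9)
6 → hit
9 → hit

{4, 6, 9}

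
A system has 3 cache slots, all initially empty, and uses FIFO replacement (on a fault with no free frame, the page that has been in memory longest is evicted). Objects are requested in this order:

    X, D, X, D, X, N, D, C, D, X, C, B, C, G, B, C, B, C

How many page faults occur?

X -> fault, frames (X)
D -> fault, frames (X D)
X -> hit
D -> hit
X -> hit
N -> fault, frames (X D N)
D -> hit
C -> fault, evict X, frames (D N C)
D -> hit
X -> fault, evict D, frames (N C X)
C -> hit
B -> fault, evict N, frames (C X B)
C -> hit
G -> fault, evict C, frames (X B G)
B -> hit
C -> fault, evict X, frames (B G C)
B -> hit
C -> hit
Page faults: 8.

8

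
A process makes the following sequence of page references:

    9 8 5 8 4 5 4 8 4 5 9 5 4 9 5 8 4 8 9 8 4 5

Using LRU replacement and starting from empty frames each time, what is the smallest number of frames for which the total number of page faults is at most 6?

4

f=1: 22 faults
f=2: 16 faults
f=3: 9 faults
f=4: 4 faults
Smallest f with faults ≤ 6 is 4.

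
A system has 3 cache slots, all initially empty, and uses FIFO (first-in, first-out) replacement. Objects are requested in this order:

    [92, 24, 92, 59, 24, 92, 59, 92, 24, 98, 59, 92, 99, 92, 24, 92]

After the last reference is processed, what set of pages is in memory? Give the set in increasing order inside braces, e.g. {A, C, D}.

92 -> miss, frames {92}
24 -> miss, frames {92,24}
92 -> hit
59 -> miss, frames {92,24,59}
24 -> hit
92 -> hit
59 -> hit
92 -> hit
24 -> hit
98 -> miss, evict 92, frames {24,59,98}
59 -> hit
92 -> miss, evict 24, frames {59,98,92}
99 -> miss, evict 59, frames {98,92,99}
92 -> hit
24 -> miss, evict 98, frames {92,99,24}
92 -> hit

{24, 92, 99}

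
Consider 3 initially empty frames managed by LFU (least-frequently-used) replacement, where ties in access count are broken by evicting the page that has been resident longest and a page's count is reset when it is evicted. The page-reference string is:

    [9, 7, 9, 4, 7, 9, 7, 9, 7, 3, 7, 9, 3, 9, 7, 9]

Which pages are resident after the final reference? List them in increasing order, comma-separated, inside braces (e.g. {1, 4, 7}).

{3, 7, 9}

9 -> miss, frames {9}
7 -> miss, frames {9,7}
9 -> hit
4 -> miss, frames {9,7,4}
7 -> hit
9 -> hit
7 -> hit
9 -> hit
7 -> hit
3 -> miss, evict 4, frames {9,7,3}
7 -> hit
9 -> hit
3 -> hit
9 -> hit
7 -> hit
9 -> hit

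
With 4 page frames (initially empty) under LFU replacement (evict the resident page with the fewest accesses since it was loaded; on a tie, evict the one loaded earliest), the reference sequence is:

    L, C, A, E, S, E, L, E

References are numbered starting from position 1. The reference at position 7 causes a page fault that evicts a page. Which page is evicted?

pos 1: L → miss, frames (L)
pos 2: C → miss, frames (L C)
pos 3: A → miss, frames (L C A)
pos 4: E → miss, frames (L C A E)
pos 5: S → miss, evict L, frames (C A E S)
pos 6: E → hit
pos 7: L → miss, evict C, frames (A E S L)
At position 7, page C is evicted.

C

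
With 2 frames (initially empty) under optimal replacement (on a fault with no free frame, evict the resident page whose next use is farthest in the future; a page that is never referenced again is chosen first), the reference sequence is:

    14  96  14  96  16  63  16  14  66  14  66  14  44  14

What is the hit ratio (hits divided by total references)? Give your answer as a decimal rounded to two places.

14 → miss, frames (14)
96 → miss, frames (14 96)
14 → hit
96 → hit
16 → miss, evict 96, frames (14 16)
63 → miss, evict 14, frames (16 63)
16 → hit
14 → miss, evict 63, frames (16 14)
66 → miss, evict 16, frames (14 66)
14 → hit
66 → hit
14 → hit
44 → miss, evict 66, frames (14 44)
14 → hit
Hits: 7 of 14 references → 7/14 = 0.5000.

0.50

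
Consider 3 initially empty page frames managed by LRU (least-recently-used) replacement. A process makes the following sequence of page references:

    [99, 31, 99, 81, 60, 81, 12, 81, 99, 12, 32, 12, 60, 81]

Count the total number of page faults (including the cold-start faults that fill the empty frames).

9

99: miss, frames [99]
31: miss, frames [99, 31]
99: hit
81: miss, frames [31, 99, 81]
60: miss, evict 31, frames [99, 81, 60]
81: hit
12: miss, evict 99, frames [60, 81, 12]
81: hit
99: miss, evict 60, frames [12, 81, 99]
12: hit
32: miss, evict 81, frames [99, 12, 32]
12: hit
60: miss, evict 99, frames [32, 12, 60]
81: miss, evict 32, frames [12, 60, 81]
Page faults: 9.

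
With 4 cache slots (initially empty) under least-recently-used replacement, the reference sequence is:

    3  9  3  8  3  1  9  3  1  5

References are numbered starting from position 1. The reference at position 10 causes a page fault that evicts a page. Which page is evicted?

pos 1: 3 -> miss, frames (3)
pos 2: 9 -> miss, frames (3 9)
pos 3: 3 -> hit
pos 4: 8 -> miss, frames (9 3 8)
pos 5: 3 -> hit
pos 6: 1 -> miss, frames (9 8 3 1)
pos 7: 9 -> hit
pos 8: 3 -> hit
pos 9: 1 -> hit
pos 10: 5 -> miss, evict 8, frames (9 3 1 5)
At position 10, page 8 is evicted.

8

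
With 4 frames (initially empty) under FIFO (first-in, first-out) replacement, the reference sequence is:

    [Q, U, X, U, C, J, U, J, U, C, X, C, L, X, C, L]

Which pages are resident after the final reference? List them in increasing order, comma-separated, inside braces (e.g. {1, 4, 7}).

{C, J, L, X}

Q → fault, frames {Q}
U → fault, frames {Q,U}
X → fault, frames {Q,U,X}
U → hit
C → fault, frames {Q,U,X,C}
J → fault, evict Q, frames {U,X,C,J}
U → hit
J → hit
U → hit
C → hit
X → hit
C → hit
L → fault, evict U, frames {X,C,J,L}
X → hit
C → hit
L → hit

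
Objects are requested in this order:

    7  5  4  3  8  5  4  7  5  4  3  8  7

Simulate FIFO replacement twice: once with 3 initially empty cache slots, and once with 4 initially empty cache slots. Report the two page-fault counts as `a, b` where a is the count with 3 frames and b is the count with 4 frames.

3 frames: F F F F F F F F . . F F . → 10 faults.
4 frames: F F F F F . . F F F F F F → 11 faults.
11 > 10: adding a frame increased faults — Belady's anomaly.

10, 11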